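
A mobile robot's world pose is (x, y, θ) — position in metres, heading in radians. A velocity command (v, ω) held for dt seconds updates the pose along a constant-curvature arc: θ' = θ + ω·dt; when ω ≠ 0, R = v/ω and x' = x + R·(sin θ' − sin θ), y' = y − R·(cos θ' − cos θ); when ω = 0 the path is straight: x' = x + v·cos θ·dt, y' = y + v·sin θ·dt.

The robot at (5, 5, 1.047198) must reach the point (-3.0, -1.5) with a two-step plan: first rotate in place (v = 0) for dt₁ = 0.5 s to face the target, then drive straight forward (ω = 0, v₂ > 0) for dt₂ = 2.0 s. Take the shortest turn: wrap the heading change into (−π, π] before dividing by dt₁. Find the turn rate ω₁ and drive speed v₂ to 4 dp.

heading to target = atan2(-1.5−5, -3−5) = -2.4593
Δθ = wrap(-2.4593 − 1.0472) = 2.7767; ω₁ = Δθ/dt₁ = 5.5534
distance = √((-3−5)² + (-1.5−5)²) = 10.3078; v₂ = distance/dt₂ = 5.1539

ω₁ = 5.5534, v₂ = 5.1539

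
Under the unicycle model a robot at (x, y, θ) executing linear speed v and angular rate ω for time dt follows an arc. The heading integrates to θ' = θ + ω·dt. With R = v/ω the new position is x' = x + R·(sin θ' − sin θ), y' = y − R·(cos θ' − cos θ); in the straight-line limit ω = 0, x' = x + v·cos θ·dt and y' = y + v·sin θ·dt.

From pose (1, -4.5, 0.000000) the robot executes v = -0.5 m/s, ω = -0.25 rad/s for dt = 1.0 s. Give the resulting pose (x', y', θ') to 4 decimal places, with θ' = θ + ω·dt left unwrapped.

θ' = 0.0000 + -0.25·1.0 = -0.2500
R = v/ω = -0.5/-0.25 = 2.0000
x' = 1 + 2.0000·(sin -0.2500 − sin 0.0000) = 0.5052
y' = -4.5 − 2.0000·(cos -0.2500 − cos 0.0000) = -4.4378

(0.5052, -4.4378, -0.2500)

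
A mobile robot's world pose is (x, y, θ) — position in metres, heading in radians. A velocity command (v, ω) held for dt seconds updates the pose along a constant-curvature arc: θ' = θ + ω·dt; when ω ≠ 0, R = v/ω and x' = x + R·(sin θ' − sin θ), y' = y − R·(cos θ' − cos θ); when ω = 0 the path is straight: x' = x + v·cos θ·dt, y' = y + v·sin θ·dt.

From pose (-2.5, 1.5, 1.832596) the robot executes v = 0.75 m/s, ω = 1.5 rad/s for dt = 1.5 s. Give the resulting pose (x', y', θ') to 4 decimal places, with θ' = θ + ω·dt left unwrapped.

(-3.3870, 1.6651, 4.0826)

θ' = 1.8326 + 1.5·1.5 = 4.0826
R = v/ω = 0.75/1.5 = 0.5000
x' = -2.5 + 0.5000·(sin 4.0826 − sin 1.8326) = -3.3870
y' = 1.5 − 0.5000·(cos 4.0826 − cos 1.8326) = 1.6651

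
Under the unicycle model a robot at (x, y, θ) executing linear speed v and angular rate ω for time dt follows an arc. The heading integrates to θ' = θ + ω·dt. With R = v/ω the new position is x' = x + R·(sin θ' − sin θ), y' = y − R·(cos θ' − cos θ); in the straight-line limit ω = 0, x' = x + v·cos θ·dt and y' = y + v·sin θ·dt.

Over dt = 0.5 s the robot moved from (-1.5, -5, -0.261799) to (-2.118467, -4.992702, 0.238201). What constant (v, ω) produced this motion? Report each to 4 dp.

v = -1.2500, ω = 1.0000

Δθ = 0.238201 − -0.261799 = 0.500000
ω = Δθ/dt = 0.500000/0.5 = 1.0000
R = Δx/(sin θ' − sin θ) = -1.2500
v = R·ω = -1.2500·1.0000 = -1.2500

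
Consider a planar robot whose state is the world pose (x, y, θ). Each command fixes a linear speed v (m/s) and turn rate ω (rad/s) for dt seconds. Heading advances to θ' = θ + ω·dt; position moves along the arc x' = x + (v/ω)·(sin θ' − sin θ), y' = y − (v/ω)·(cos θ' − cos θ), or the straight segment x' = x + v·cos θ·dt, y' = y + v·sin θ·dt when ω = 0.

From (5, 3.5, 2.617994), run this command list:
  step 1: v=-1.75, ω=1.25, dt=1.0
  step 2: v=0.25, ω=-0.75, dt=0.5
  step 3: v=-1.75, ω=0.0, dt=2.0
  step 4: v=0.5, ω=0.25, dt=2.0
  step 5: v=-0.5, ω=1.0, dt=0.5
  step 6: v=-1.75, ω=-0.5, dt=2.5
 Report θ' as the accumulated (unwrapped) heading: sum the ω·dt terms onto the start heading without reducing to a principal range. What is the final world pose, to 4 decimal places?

step 1: θ'=3.8680 (R=-1.4000) → pose (6.6299, 3.6658, 3.8680)
step 2: θ'=3.4930 (R=-0.3333) → pose (6.5232, 3.6021, 3.4930)
step 3: θ'=3.4930 (straight) → pose (9.8093, 4.8068, 3.4930)
step 4: θ'=3.9930 (R=2.0000) → pose (8.9933, 4.2469, 3.9930)
step 5: θ'=4.4930 (R=-0.5000) → pose (9.1053, 4.4675, 4.4930)
step 6: θ'=3.2430 (R=3.5000) → pose (12.1671, 7.1878, 3.2430)

(12.1671, 7.1878, 3.2430)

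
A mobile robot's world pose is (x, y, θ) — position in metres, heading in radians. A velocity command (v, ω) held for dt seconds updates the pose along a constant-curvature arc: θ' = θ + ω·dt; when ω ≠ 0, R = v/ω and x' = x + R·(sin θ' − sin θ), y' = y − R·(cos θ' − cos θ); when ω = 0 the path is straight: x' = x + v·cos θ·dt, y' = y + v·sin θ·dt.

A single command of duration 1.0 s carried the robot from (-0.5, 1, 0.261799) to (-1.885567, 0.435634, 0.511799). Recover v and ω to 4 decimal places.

v = -1.5000, ω = 0.2500

Δθ = 0.511799 − 0.261799 = 0.250000
ω = Δθ/dt = 0.250000/1.0 = 0.2500
R = Δx/(sin θ' − sin θ) = -6.0000
v = R·ω = -6.0000·0.2500 = -1.5000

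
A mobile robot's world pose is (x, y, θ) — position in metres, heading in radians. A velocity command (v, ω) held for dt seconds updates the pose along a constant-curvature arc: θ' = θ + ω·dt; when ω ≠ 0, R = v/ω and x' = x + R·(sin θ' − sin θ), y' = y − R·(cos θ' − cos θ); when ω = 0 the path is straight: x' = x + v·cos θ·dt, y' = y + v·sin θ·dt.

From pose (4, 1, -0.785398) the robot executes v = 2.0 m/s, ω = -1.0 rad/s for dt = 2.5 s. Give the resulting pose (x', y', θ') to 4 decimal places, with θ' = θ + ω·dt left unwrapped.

(2.2992, -2.3936, -3.2854)

θ' = -0.7854 + -1.0·2.5 = -3.2854
R = v/ω = 2.0/-1.0 = -2.0000
x' = 4 + -2.0000·(sin -3.2854 − sin -0.7854) = 2.2992
y' = 1 − -2.0000·(cos -3.2854 − cos -0.7854) = -2.3936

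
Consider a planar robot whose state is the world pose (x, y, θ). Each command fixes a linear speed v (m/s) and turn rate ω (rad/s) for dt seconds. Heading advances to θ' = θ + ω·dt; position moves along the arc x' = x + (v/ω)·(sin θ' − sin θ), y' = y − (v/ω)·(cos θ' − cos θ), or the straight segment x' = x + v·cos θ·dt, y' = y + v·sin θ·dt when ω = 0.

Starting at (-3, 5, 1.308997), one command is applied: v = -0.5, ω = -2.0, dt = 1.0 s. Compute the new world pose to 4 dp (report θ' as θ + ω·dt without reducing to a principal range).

θ' = 1.3090 + -2.0·1.0 = -0.6910
R = v/ω = -0.5/-2.0 = 0.2500
x' = -3 + 0.2500·(sin -0.6910 − sin 1.3090) = -3.4008
y' = 5 − 0.2500·(cos -0.6910 − cos 1.3090) = 4.8721

(-3.4008, 4.8721, -0.6910)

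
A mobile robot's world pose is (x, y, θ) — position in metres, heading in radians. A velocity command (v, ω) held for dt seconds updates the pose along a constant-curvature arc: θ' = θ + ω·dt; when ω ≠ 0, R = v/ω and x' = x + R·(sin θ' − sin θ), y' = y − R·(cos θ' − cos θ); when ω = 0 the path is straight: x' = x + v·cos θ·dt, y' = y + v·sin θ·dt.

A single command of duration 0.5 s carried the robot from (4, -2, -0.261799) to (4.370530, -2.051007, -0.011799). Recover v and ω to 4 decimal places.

v = 0.7500, ω = 0.5000

Δθ = -0.011799 − -0.261799 = 0.250000
ω = Δθ/dt = 0.250000/0.5 = 0.5000
R = Δx/(sin θ' − sin θ) = 1.5000
v = R·ω = 1.5000·0.5000 = 0.7500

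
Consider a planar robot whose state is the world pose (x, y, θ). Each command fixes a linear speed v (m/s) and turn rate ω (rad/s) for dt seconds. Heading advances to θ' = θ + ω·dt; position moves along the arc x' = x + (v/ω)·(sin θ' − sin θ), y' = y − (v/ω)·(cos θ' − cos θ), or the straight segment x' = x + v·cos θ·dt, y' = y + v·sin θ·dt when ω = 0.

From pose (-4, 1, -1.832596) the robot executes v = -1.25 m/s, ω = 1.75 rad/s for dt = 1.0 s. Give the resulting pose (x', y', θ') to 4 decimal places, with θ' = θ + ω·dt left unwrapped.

θ' = -1.8326 + 1.75·1.0 = -0.0826
R = v/ω = -1.25/1.75 = -0.7143
x' = -4 + -0.7143·(sin -0.0826 − sin -1.8326) = -4.6310
y' = 1 − -0.7143·(cos -0.0826 − cos -1.8326) = 1.8967

(-4.6310, 1.8967, -0.0826)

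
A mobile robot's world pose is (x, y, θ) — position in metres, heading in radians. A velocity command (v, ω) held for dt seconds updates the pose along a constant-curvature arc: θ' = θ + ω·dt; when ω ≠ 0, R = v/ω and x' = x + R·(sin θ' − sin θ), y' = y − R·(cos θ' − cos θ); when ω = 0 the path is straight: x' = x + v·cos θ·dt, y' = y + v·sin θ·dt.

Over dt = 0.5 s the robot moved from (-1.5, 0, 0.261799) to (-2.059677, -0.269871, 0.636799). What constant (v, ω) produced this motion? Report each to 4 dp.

Δθ = 0.636799 − 0.261799 = 0.375000
ω = Δθ/dt = 0.375000/0.5 = 0.7500
R = Δx/(sin θ' − sin θ) = -1.6667
v = R·ω = -1.6667·0.7500 = -1.2500

v = -1.2500, ω = 0.7500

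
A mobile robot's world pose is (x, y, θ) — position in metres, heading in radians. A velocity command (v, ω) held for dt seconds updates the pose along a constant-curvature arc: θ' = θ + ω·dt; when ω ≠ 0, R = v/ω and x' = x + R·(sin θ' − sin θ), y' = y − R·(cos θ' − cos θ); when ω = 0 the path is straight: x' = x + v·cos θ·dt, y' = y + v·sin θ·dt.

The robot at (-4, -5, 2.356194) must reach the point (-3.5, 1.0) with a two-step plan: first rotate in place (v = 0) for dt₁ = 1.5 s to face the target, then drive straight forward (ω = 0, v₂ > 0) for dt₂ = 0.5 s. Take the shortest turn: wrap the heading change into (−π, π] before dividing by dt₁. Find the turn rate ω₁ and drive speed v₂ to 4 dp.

ω₁ = -0.5790, v₂ = 12.0416

heading to target = atan2(1−-5, -3.5−-4) = 1.4877
Δθ = wrap(1.4877 − 2.3562) = -0.8685; ω₁ = Δθ/dt₁ = -0.5790
distance = √((-3.5−-4)² + (1−-5)²) = 6.0208; v₂ = distance/dt₂ = 12.0416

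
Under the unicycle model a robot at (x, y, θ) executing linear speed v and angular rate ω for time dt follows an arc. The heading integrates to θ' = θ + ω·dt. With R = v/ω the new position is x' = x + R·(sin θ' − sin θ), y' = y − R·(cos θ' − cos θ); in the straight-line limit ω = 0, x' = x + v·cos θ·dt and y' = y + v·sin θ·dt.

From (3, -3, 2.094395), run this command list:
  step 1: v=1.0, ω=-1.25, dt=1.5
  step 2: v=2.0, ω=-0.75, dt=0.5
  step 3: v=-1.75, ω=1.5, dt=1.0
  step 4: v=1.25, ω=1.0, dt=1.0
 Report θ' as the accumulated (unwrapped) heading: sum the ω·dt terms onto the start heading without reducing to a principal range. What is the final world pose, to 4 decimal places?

step 1: θ'=0.2194 (R=-0.8000) → pose (3.5187, -1.8192, 0.2194)
step 2: θ'=-0.1556 (R=-2.6667) → pose (4.5124, -1.7875, -0.1556)
step 3: θ'=1.3444 (R=-1.1667) → pose (3.1947, -2.6782, 1.3444)
step 4: θ'=2.3444 (R=1.2500) → pose (2.8708, -1.5242, 2.3444)

(2.8708, -1.5242, 2.3444)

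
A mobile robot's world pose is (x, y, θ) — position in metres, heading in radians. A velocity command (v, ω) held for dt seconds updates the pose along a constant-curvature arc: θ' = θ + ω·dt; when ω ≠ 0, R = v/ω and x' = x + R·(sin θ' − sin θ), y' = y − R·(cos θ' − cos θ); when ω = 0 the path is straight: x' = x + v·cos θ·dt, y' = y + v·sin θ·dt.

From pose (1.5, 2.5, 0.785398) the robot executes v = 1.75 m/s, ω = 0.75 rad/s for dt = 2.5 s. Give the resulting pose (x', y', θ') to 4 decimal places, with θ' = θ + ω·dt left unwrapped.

θ' = 0.7854 + 0.75·2.5 = 2.6604
R = v/ω = 1.75/0.75 = 2.3333
x' = 1.5 + 2.3333·(sin 2.6604 − sin 0.7854) = 0.9300
y' = 2.5 − 2.3333·(cos 2.6604 − cos 0.7854) = 6.2183

(0.9300, 6.2183, 2.6604)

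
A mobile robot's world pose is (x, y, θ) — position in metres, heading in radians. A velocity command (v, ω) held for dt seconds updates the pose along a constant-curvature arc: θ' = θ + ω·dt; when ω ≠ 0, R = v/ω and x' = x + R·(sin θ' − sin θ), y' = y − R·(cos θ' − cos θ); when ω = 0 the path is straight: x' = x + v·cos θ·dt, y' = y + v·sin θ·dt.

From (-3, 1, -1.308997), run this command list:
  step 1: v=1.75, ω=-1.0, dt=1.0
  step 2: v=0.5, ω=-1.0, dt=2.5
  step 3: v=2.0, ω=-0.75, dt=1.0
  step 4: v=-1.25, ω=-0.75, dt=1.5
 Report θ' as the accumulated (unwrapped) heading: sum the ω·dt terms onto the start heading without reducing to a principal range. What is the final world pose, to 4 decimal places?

step 1: θ'=-2.3090 (R=-1.7500) → pose (-3.3959, -0.6306, -2.3090)
step 2: θ'=-4.8090 (R=-0.5000) → pose (-4.2634, -0.2459, -4.8090)
step 3: θ'=-5.5590 (R=-2.6667) → pose (-3.3759, 1.4943, -5.5590)
step 4: θ'=-6.6840 (R=1.6667) → pose (-5.1304, 1.2081, -6.6840)

(-5.1304, 1.2081, -6.6840)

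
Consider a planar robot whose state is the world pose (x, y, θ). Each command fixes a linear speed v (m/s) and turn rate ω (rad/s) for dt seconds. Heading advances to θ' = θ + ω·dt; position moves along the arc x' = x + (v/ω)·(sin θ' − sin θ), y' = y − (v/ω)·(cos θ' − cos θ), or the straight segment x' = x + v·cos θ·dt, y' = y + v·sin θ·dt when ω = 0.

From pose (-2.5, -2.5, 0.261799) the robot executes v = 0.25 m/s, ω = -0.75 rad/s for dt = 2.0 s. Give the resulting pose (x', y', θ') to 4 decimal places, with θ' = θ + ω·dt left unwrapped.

θ' = 0.2618 + -0.75·2.0 = -1.2382
R = v/ω = 0.25/-0.75 = -0.3333
x' = -2.5 + -0.3333·(sin -1.2382 − sin 0.2618) = -2.0987
y' = -2.5 − -0.3333·(cos -1.2382 − cos 0.2618) = -2.7131

(-2.0987, -2.7131, -1.2382)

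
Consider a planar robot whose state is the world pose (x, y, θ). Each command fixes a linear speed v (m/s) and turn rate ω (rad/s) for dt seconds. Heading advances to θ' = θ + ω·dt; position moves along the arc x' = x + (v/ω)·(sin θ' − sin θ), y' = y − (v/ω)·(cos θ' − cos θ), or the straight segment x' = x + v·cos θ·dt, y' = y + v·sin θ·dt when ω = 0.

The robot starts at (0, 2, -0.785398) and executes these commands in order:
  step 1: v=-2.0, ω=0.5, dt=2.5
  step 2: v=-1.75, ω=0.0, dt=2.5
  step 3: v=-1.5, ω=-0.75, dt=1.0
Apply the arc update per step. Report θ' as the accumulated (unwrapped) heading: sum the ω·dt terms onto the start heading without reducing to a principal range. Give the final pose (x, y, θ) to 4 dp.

step 1: θ'=0.4646 (R=-4.0000) → pose (-4.6207, 2.7476, 0.4646)
step 2: θ'=0.4646 (straight) → pose (-8.5319, 0.7873, 0.4646)
step 3: θ'=-0.2854 (R=2.0000) → pose (-9.9912, 0.6562, -0.2854)

(-9.9912, 0.6562, -0.2854)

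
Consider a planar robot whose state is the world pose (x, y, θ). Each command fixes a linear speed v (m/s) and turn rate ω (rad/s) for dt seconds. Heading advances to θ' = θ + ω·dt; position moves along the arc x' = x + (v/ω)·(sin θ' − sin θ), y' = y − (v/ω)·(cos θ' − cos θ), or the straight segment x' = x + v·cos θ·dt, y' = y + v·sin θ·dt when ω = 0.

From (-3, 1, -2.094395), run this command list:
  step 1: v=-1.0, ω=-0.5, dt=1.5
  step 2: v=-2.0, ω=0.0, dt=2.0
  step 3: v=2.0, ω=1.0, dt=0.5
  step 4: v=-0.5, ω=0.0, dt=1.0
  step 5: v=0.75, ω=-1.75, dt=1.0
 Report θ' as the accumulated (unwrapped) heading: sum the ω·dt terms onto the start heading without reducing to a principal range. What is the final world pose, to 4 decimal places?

(0.8193, 2.9776, -4.0944)

step 1: θ'=-2.8444 (R=2.0000) → pose (-1.8536, 1.9123, -2.8444)
step 2: θ'=-2.8444 (straight) → pose (1.9710, 3.0837, -2.8444)
step 3: θ'=-2.3444 (R=2.0000) → pose (1.1259, 2.5688, -2.3444)
step 4: θ'=-2.3444 (straight) → pose (1.4752, 2.9265, -2.3444)
step 5: θ'=-4.0944 (R=-0.4286) → pose (0.8193, 2.9776, -4.0944)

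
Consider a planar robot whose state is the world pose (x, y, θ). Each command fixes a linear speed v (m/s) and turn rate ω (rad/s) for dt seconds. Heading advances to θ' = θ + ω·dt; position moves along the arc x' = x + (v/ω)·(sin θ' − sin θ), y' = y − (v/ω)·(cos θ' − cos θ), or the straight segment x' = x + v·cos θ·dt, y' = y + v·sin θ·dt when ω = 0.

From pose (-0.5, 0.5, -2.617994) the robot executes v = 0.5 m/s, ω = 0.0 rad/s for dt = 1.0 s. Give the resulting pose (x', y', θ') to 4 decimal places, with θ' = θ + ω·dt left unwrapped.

(-0.9330, 0.2500, -2.6180)

θ' = -2.6180 + 0.0·1.0 = -2.6180
ω = 0 → straight: x' = -0.5 + 0.5·cos(-2.6180)·1.0 = -0.9330
y' = 0.5 + 0.5·sin(-2.6180)·1.0 = 0.2500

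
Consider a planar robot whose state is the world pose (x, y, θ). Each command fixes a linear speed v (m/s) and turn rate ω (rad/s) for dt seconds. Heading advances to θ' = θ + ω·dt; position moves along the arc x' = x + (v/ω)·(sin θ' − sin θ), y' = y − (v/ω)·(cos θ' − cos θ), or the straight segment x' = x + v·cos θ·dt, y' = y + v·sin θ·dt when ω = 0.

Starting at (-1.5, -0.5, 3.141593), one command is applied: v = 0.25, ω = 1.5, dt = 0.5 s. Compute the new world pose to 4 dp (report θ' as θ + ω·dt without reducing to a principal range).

θ' = 3.1416 + 1.5·0.5 = 3.8916
R = v/ω = 0.25/1.5 = 0.1667
x' = -1.5 + 0.1667·(sin 3.8916 − sin 3.1416) = -1.6136
y' = -0.5 − 0.1667·(cos 3.8916 − cos 3.1416) = -0.5447

(-1.6136, -0.5447, 3.8916)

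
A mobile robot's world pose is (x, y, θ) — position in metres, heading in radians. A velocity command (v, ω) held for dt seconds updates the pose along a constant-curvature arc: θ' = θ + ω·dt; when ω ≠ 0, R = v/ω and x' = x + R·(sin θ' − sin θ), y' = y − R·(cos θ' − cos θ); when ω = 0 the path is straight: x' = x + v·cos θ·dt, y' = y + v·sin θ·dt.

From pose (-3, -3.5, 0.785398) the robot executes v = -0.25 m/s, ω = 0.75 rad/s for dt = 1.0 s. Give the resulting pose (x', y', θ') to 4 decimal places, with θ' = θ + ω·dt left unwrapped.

θ' = 0.7854 + 0.75·1.0 = 1.5354
R = v/ω = -0.25/0.75 = -0.3333
x' = -3 + -0.3333·(sin 1.5354 − sin 0.7854) = -3.0974
y' = -3.5 − -0.3333·(cos 1.5354 − cos 0.7854) = -3.7239

(-3.0974, -3.7239, 1.5354)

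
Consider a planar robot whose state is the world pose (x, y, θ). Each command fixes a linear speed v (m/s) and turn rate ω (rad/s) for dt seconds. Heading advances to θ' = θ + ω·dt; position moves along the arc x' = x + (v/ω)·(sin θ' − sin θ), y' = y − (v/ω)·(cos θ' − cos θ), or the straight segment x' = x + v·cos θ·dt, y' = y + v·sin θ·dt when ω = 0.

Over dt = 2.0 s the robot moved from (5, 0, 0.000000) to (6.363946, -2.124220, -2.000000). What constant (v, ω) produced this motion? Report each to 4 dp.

Δθ = -2.000000 − 0.000000 = -2.000000
ω = Δθ/dt = -2.000000/2.0 = -1.0000
R = −Δy/(cos θ' − cos θ) = -1.5000
v = R·ω = -1.5000·-1.0000 = 1.5000

v = 1.5000, ω = -1.0000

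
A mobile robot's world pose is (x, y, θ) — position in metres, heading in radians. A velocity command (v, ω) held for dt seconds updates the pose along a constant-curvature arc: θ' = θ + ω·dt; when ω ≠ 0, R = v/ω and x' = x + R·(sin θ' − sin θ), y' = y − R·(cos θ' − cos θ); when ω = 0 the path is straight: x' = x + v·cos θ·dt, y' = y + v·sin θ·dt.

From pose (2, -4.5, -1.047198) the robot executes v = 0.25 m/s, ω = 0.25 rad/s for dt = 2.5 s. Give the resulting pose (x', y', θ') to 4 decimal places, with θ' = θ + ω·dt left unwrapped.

θ' = -1.0472 + 0.25·2.5 = -0.4222
R = v/ω = 0.25/0.25 = 1.0000
x' = 2 + 1.0000·(sin -0.4222 − sin -1.0472) = 2.4563
y' = -4.5 − 1.0000·(cos -0.4222 − cos -1.0472) = -4.9122

(2.4563, -4.9122, -0.4222)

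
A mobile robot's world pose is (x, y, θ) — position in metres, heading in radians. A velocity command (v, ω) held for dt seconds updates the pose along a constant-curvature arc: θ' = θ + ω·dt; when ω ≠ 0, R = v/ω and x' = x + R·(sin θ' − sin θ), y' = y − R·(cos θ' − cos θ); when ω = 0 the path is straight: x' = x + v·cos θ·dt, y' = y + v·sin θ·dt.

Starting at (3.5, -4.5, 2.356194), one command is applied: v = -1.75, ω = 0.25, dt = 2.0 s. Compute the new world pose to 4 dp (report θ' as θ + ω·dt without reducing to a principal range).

θ' = 2.3562 + 0.25·2.0 = 2.8562
R = v/ω = -1.75/0.25 = -7.0000
x' = 3.5 + -7.0000·(sin 2.8562 − sin 2.3562) = 6.4790
y' = -4.5 − -7.0000·(cos 2.8562 − cos 2.3562) = -6.2671

(6.4790, -6.2671, 2.8562)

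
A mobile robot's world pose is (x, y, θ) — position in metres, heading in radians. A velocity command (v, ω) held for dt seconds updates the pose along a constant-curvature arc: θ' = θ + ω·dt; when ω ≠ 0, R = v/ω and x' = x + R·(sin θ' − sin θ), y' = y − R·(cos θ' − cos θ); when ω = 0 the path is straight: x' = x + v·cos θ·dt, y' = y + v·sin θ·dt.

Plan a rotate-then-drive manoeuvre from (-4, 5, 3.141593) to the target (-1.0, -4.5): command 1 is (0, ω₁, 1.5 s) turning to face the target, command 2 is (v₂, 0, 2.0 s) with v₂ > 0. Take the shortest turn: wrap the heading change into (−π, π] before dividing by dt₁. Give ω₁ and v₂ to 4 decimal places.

ω₁ = 1.2511, v₂ = 4.9812

heading to target = atan2(-4.5−5, -1−-4) = -1.2649
Δθ = wrap(-1.2649 − 3.1416) = 1.8767; ω₁ = Δθ/dt₁ = 1.2511
distance = √((-1−-4)² + (-4.5−5)²) = 9.9624; v₂ = distance/dt₂ = 4.9812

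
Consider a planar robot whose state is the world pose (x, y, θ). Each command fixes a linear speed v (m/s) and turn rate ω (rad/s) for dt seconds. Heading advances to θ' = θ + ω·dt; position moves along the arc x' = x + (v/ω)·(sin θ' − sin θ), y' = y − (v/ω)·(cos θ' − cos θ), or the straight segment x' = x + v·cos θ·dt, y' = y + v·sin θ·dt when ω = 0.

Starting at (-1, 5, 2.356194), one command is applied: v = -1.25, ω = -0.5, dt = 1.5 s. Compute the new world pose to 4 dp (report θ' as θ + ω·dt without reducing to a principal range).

θ' = 2.3562 + -0.5·1.5 = 1.6062
R = v/ω = -1.25/-0.5 = 2.5000
x' = -1 + 2.5000·(sin 1.6062 − sin 2.3562) = -0.2693
y' = 5 − 2.5000·(cos 1.6062 − cos 2.3562) = 3.3207

(-0.2693, 3.3207, 1.6062)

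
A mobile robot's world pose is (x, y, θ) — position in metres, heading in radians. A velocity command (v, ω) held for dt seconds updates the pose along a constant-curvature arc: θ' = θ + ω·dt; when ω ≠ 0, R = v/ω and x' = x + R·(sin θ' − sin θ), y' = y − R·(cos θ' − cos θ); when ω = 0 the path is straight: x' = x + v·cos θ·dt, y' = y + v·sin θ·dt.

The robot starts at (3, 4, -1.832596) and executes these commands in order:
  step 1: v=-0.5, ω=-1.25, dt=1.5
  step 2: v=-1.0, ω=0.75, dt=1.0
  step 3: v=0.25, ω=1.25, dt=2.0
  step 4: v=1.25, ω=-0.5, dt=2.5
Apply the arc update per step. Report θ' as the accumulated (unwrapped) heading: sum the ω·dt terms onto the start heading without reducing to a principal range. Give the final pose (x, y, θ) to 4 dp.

step 1: θ'=-3.7076 (R=0.4000) → pose (3.6009, 4.2341, -3.7076)
step 2: θ'=-2.9576 (R=-1.3333) → pose (4.5598, 4.0487, -2.9576)
step 3: θ'=-0.4576 (R=0.2000) → pose (4.5081, 3.6726, -0.4576)
step 4: θ'=-1.7076 (R=-2.5000) → pose (5.8802, 1.0889, -1.7076)

(5.8802, 1.0889, -1.7076)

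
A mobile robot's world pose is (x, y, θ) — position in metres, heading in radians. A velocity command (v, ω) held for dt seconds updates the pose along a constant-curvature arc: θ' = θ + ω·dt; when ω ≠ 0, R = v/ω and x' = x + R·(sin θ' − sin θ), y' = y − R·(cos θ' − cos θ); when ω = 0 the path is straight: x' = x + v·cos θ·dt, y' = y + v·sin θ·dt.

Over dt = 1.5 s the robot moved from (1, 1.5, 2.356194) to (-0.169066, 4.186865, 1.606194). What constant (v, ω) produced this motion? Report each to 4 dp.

Δθ = 1.606194 − 2.356194 = -0.750000
ω = Δθ/dt = -0.750000/1.5 = -0.5000
R = −Δy/(cos θ' − cos θ) = -4.0000
v = R·ω = -4.0000·-0.5000 = 2.0000

v = 2.0000, ω = -0.5000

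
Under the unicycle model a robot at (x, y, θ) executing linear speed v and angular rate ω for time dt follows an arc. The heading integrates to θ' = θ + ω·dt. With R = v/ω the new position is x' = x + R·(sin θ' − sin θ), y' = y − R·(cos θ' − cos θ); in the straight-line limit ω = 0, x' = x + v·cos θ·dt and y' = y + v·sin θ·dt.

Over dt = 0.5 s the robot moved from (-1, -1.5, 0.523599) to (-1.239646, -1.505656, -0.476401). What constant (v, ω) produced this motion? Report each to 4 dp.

Δθ = -0.476401 − 0.523599 = -1.000000
ω = Δθ/dt = -1.000000/0.5 = -2.0000
R = Δx/(sin θ' − sin θ) = 0.2500
v = R·ω = 0.2500·-2.0000 = -0.5000

v = -0.5000, ω = -2.0000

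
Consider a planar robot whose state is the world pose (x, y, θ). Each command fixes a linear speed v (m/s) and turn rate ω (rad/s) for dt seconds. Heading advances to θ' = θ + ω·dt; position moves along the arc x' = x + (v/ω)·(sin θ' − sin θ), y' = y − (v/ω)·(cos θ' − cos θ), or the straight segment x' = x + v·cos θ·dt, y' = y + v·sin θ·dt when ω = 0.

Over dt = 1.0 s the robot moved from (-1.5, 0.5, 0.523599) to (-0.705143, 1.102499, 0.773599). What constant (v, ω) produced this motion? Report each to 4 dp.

Δθ = 0.773599 − 0.523599 = 0.250000
ω = Δθ/dt = 0.250000/1.0 = 0.2500
R = Δx/(sin θ' − sin θ) = 4.0000
v = R·ω = 4.0000·0.2500 = 1.0000

v = 1.0000, ω = 0.2500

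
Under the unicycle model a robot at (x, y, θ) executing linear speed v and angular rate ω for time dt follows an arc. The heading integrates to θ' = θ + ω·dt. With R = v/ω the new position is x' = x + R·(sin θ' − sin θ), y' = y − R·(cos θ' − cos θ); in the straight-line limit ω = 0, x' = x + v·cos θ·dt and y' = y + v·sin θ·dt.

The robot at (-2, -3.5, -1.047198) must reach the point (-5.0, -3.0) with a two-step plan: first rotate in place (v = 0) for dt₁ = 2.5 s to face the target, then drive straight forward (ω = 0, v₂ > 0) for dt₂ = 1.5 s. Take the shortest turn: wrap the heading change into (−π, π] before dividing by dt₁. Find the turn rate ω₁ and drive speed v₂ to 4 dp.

ω₁ = -0.9038, v₂ = 2.0276

heading to target = atan2(-3−-3.5, -5−-2) = 2.9764
Δθ = wrap(2.9764 − -1.0472) = -2.2595; ω₁ = Δθ/dt₁ = -0.9038
distance = √((-5−-2)² + (-3−-3.5)²) = 3.0414; v₂ = distance/dt₂ = 2.0276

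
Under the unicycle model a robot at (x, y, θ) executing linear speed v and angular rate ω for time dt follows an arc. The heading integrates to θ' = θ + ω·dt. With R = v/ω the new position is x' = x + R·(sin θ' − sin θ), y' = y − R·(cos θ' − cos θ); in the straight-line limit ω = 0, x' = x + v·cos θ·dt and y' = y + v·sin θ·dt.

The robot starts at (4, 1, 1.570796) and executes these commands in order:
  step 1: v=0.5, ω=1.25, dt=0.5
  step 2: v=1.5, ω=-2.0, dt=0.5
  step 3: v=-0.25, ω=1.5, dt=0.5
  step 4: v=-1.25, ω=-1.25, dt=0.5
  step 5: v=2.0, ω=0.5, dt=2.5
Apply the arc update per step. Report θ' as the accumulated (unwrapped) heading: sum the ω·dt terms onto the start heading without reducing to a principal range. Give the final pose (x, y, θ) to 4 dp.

(2.1587, 5.5673, 2.5708)

step 1: θ'=2.1958 (R=0.4000) → pose (3.9244, 1.2340, 2.1958)
step 2: θ'=1.1958 (R=-0.7500) → pose (3.8347, 1.9476, 1.1958)
step 3: θ'=1.9458 (R=-0.1667) → pose (3.8347, 1.8255, 1.9458)
step 4: θ'=1.3208 (R=1.0000) → pose (3.8731, 1.2118, 1.3208)
step 5: θ'=2.5708 (R=4.0000) → pose (2.1587, 5.5673, 2.5708)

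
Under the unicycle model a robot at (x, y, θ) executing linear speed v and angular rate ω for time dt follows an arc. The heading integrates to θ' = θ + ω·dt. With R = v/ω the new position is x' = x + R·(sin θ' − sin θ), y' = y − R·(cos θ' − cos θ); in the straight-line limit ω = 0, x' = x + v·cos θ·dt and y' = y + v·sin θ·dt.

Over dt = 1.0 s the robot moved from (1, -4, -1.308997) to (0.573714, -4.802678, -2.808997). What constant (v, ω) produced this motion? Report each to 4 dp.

Δθ = -2.808997 − -1.308997 = -1.500000
ω = Δθ/dt = -1.500000/1.0 = -1.5000
R = −Δy/(cos θ' − cos θ) = -0.6667
v = R·ω = -0.6667·-1.5000 = 1.0000

v = 1.0000, ω = -1.5000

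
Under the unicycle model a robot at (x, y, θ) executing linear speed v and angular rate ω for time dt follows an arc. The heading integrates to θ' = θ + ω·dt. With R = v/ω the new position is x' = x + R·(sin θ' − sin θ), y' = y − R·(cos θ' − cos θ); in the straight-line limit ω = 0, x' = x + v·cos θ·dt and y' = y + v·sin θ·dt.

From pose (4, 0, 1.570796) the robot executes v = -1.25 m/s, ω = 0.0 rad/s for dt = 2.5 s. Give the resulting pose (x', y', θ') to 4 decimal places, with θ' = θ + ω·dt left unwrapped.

(4.0000, -3.1250, 1.5708)

θ' = 1.5708 + 0.0·2.5 = 1.5708
ω = 0 → straight: x' = 4 + -1.25·cos(1.5708)·2.5 = 4.0000
y' = 0 + -1.25·sin(1.5708)·2.5 = -3.1250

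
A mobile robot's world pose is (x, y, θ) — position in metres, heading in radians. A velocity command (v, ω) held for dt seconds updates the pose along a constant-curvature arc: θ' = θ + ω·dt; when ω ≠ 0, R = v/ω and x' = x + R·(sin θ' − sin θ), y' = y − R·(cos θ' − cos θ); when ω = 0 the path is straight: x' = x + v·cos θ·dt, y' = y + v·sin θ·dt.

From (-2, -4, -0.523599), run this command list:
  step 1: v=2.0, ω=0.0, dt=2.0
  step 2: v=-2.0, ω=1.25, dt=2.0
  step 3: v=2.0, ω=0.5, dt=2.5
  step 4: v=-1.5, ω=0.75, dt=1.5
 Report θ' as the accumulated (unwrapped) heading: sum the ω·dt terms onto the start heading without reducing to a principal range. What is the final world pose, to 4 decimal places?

step 1: θ'=-0.5236 (straight) → pose (1.4641, -6.0000, -0.5236)
step 2: θ'=1.9764 (R=-1.6000) → pose (-0.8061, -8.0170, 1.9764)
step 3: θ'=3.2264 (R=4.0000) → pose (-4.8204, -5.6096, 3.2264)
step 4: θ'=4.3514 (R=-2.0000) → pose (-3.1187, -4.3232, 4.3514)

(-3.1187, -4.3232, 4.3514)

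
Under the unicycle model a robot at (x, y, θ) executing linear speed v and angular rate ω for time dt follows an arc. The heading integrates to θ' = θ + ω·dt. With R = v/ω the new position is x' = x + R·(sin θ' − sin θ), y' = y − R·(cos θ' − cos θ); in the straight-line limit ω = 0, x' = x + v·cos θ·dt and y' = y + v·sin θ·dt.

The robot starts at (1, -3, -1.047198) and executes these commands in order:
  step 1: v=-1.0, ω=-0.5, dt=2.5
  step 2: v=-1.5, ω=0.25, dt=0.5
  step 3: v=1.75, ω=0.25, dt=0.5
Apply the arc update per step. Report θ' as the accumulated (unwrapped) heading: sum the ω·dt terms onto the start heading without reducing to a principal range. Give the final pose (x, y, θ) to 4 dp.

step 1: θ'=-2.2972 (R=2.0000) → pose (1.2369, -0.6716, -2.2972)
step 2: θ'=-2.1722 (R=-6.0000) → pose (1.6988, -0.0813, -2.1722)
step 3: θ'=-2.0472 (R=7.0000) → pose (1.2500, -0.8318, -2.0472)

(1.2500, -0.8318, -2.0472)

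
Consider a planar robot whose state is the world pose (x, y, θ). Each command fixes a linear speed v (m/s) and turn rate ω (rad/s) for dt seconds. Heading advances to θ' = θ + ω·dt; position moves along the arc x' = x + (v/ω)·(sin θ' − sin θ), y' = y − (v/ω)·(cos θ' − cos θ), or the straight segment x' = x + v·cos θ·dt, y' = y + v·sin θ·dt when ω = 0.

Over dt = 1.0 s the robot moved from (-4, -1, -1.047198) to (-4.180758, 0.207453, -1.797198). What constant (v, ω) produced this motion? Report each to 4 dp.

v = -1.2500, ω = -0.7500

Δθ = -1.797198 − -1.047198 = -0.750000
ω = Δθ/dt = -0.750000/1.0 = -0.7500
R = −Δy/(cos θ' − cos θ) = 1.6667
v = R·ω = 1.6667·-0.7500 = -1.2500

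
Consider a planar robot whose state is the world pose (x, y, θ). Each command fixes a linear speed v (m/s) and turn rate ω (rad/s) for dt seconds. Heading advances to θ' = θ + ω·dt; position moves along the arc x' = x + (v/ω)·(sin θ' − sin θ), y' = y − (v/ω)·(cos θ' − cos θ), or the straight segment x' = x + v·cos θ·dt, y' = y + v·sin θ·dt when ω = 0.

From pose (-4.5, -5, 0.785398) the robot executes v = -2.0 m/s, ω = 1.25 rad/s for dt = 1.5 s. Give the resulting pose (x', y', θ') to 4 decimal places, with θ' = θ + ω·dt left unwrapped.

θ' = 0.7854 + 1.25·1.5 = 2.6604
R = v/ω = -2.0/1.25 = -1.6000
x' = -4.5 + -1.6000·(sin 2.6604 − sin 0.7854) = -4.1092
y' = -5 − -1.6000·(cos 2.6604 − cos 0.7854) = -7.5497

(-4.1092, -7.5497, 2.6604)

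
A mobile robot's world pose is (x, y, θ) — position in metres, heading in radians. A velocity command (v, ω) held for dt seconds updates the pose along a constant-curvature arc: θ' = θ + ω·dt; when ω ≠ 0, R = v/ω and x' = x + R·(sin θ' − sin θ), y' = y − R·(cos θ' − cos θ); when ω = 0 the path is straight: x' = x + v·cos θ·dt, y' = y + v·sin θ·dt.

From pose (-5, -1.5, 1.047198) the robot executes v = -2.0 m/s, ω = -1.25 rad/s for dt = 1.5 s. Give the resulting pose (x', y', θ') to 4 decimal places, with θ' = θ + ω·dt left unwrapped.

(-7.5640, -1.7824, -0.8278)

θ' = 1.0472 + -1.25·1.5 = -0.8278
R = v/ω = -2.0/-1.25 = 1.6000
x' = -5 + 1.6000·(sin -0.8278 − sin 1.0472) = -7.5640
y' = -1.5 − 1.6000·(cos -0.8278 − cos 1.0472) = -1.7824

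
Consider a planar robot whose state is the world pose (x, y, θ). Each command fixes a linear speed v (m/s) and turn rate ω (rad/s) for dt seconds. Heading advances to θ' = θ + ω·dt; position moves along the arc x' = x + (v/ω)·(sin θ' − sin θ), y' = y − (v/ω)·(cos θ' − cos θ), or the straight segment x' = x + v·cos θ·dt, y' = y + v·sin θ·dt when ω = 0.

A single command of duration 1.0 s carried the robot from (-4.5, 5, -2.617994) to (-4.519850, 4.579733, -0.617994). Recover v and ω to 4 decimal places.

Δθ = -0.617994 − -2.617994 = 2.000000
ω = Δθ/dt = 2.000000/1.0 = 2.0000
R = −Δy/(cos θ' − cos θ) = 0.2500
v = R·ω = 0.2500·2.0000 = 0.5000

v = 0.5000, ω = 2.0000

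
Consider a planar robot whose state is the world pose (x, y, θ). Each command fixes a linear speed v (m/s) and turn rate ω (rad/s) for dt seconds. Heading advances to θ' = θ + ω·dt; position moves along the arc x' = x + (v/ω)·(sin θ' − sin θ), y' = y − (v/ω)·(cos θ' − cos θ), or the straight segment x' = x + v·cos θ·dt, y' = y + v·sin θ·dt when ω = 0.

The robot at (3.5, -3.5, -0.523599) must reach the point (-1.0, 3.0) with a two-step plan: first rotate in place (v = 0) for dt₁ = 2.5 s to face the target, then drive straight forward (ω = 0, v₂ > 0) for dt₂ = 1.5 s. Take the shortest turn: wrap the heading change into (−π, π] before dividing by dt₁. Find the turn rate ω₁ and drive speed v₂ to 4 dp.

ω₁ = 1.0800, v₂ = 5.2705

heading to target = atan2(3−-3.5, -1−3.5) = 2.1763
Δθ = wrap(2.1763 − -0.5236) = 2.6999; ω₁ = Δθ/dt₁ = 1.0800
distance = √((-1−3.5)² + (3−-3.5)²) = 7.9057; v₂ = distance/dt₂ = 5.2705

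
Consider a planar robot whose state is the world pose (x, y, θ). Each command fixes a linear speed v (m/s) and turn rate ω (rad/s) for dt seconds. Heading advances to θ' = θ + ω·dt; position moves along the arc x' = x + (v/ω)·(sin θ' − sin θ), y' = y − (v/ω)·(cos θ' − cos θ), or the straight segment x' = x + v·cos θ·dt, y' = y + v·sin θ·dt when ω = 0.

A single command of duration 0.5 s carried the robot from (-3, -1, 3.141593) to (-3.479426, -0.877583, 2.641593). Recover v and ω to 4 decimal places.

Δθ = 2.641593 − 3.141593 = -0.500000
ω = Δθ/dt = -0.500000/0.5 = -1.0000
R = Δx/(sin θ' − sin θ) = -1.0000
v = R·ω = -1.0000·-1.0000 = 1.0000

v = 1.0000, ω = -1.0000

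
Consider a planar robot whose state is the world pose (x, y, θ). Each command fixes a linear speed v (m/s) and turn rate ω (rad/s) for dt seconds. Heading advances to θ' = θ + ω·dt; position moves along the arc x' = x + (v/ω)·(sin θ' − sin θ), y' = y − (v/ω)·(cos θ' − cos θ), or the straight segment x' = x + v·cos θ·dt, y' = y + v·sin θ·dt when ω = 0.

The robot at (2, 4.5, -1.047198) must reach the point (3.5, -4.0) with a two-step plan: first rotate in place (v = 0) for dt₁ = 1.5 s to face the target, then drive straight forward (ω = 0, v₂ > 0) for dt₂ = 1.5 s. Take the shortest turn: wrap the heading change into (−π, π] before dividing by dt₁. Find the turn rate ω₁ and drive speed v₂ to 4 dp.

ω₁ = -0.2326, v₂ = 5.7542

heading to target = atan2(-4−4.5, 3.5−2) = -1.3961
Δθ = wrap(-1.3961 − -1.0472) = -0.3489; ω₁ = Δθ/dt₁ = -0.2326
distance = √((3.5−2)² + (-4−4.5)²) = 8.6313; v₂ = distance/dt₂ = 5.7542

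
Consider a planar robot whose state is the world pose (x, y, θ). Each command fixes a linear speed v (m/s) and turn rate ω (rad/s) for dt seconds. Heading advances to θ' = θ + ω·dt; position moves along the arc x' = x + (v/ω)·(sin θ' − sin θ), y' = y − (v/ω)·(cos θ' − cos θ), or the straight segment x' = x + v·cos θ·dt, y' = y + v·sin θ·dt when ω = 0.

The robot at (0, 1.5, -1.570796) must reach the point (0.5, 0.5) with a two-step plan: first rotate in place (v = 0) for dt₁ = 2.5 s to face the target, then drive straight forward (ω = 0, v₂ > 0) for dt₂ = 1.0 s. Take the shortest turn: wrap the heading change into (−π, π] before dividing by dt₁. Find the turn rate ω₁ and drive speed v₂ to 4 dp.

heading to target = atan2(0.5−1.5, 0.5−0) = -1.1071
Δθ = wrap(-1.1071 − -1.5708) = 0.4636; ω₁ = Δθ/dt₁ = 0.1855
distance = √((0.5−0)² + (0.5−1.5)²) = 1.1180; v₂ = distance/dt₂ = 1.1180

ω₁ = 0.1855, v₂ = 1.1180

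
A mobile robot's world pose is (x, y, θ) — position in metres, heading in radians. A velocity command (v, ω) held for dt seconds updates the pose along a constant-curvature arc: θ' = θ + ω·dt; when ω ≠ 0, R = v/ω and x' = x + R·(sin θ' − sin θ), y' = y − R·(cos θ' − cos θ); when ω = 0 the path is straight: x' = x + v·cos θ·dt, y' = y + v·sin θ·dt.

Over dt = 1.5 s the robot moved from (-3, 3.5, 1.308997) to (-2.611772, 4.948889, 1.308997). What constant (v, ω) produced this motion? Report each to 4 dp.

v = 1.0000, ω = 0.0000

Δθ = 1.308997 − 1.308997 = 0.000000
ω = Δθ/dt = 0.000000/1.5 = 0.0000
ω = 0 → v = (Δx·cos θ + Δy·sin θ)/dt = 1.0000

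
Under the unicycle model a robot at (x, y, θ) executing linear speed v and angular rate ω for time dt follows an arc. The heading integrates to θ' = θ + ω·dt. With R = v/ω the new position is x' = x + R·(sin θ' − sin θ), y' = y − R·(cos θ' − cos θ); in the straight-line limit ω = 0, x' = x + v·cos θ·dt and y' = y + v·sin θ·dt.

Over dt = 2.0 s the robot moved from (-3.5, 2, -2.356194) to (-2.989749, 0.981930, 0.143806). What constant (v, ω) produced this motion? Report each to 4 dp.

Δθ = 0.143806 − -2.356194 = 2.500000
ω = Δθ/dt = 2.500000/2.0 = 1.2500
R = −Δy/(cos θ' − cos θ) = 0.6000
v = R·ω = 0.6000·1.2500 = 0.7500

v = 0.7500, ω = 1.2500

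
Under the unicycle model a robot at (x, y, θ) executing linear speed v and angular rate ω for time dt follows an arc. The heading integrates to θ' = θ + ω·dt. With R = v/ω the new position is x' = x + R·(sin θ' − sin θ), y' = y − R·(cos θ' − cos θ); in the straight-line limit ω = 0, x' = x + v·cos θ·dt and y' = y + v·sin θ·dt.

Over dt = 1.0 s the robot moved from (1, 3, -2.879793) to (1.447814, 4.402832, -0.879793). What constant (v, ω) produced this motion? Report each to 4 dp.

v = -1.7500, ω = 2.0000

Δθ = -0.879793 − -2.879793 = 2.000000
ω = Δθ/dt = 2.000000/1.0 = 2.0000
R = −Δy/(cos θ' − cos θ) = -0.8750
v = R·ω = -0.8750·2.0000 = -1.7500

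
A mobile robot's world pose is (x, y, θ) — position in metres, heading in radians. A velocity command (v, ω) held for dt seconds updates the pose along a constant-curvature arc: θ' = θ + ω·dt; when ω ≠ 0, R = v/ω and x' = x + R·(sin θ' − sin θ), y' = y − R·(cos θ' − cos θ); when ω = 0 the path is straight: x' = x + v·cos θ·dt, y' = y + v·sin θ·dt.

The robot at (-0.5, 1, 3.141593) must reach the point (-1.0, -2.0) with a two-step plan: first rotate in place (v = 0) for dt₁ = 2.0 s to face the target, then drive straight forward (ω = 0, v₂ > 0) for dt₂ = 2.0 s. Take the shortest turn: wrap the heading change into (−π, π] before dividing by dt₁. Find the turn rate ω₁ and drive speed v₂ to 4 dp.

ω₁ = 0.7028, v₂ = 1.5207

heading to target = atan2(-2−1, -1−-0.5) = -1.7359
Δθ = wrap(-1.7359 − 3.1416) = 1.4056; ω₁ = Δθ/dt₁ = 0.7028
distance = √((-1−-0.5)² + (-2−1)²) = 3.0414; v₂ = distance/dt₂ = 1.5207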